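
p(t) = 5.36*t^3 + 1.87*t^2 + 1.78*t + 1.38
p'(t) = 16.08*t^2 + 3.74*t + 1.78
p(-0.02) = 1.35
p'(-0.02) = 1.71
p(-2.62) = -86.85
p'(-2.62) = 102.36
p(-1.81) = -27.50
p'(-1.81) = 47.69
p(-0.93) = -2.97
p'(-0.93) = 12.21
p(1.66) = 34.01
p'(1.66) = 52.30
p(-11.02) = -6964.29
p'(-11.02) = 1913.33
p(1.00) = 10.39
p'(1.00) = 21.60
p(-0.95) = -3.22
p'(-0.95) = 12.74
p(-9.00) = -3770.61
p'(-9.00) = 1270.60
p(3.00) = 168.27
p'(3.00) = 157.72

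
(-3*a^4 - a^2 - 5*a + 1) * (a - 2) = -3*a^5 + 6*a^4 - a^3 - 3*a^2 + 11*a - 2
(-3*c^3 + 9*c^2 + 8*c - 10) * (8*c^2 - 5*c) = -24*c^5 + 87*c^4 + 19*c^3 - 120*c^2 + 50*c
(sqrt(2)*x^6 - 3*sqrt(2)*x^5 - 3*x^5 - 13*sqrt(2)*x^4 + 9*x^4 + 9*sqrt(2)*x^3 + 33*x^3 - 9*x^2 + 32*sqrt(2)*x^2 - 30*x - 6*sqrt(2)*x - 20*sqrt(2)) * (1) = sqrt(2)*x^6 - 3*sqrt(2)*x^5 - 3*x^5 - 13*sqrt(2)*x^4 + 9*x^4 + 9*sqrt(2)*x^3 + 33*x^3 - 9*x^2 + 32*sqrt(2)*x^2 - 30*x - 6*sqrt(2)*x - 20*sqrt(2)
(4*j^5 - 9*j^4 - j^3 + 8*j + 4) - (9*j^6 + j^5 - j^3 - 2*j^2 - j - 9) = -9*j^6 + 3*j^5 - 9*j^4 + 2*j^2 + 9*j + 13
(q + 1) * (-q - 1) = -q^2 - 2*q - 1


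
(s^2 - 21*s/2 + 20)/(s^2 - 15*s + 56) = (s - 5/2)/(s - 7)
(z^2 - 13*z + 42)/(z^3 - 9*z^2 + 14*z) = (z - 6)/(z*(z - 2))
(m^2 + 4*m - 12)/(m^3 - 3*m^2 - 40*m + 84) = 1/(m - 7)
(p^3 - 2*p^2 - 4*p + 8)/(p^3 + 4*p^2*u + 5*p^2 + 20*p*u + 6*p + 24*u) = (p^2 - 4*p + 4)/(p^2 + 4*p*u + 3*p + 12*u)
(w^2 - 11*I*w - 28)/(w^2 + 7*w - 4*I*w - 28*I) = (w - 7*I)/(w + 7)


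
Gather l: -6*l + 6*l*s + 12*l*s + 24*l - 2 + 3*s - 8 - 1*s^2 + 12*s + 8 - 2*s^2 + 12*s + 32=l*(18*s + 18) - 3*s^2 + 27*s + 30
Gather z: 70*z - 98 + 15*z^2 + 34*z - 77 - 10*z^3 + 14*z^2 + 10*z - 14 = -10*z^3 + 29*z^2 + 114*z - 189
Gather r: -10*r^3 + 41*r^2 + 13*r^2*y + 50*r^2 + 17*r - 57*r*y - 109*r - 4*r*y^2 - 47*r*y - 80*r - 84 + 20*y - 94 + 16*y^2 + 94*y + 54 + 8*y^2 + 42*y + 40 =-10*r^3 + r^2*(13*y + 91) + r*(-4*y^2 - 104*y - 172) + 24*y^2 + 156*y - 84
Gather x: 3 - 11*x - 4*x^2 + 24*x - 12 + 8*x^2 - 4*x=4*x^2 + 9*x - 9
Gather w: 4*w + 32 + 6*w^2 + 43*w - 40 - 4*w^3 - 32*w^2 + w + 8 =-4*w^3 - 26*w^2 + 48*w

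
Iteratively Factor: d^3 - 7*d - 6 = (d + 1)*(d^2 - d - 6) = (d - 3)*(d + 1)*(d + 2)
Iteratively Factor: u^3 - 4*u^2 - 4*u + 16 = (u + 2)*(u^2 - 6*u + 8) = (u - 4)*(u + 2)*(u - 2)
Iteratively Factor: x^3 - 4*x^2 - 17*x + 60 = (x - 3)*(x^2 - x - 20) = (x - 3)*(x + 4)*(x - 5)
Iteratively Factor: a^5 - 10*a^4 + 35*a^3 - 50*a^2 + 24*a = (a - 1)*(a^4 - 9*a^3 + 26*a^2 - 24*a) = a*(a - 1)*(a^3 - 9*a^2 + 26*a - 24) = a*(a - 4)*(a - 1)*(a^2 - 5*a + 6) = a*(a - 4)*(a - 3)*(a - 1)*(a - 2)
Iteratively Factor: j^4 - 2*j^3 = (j)*(j^3 - 2*j^2) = j^2*(j^2 - 2*j) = j^3*(j - 2)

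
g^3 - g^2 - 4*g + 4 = (g - 2)*(g - 1)*(g + 2)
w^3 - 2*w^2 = w^2*(w - 2)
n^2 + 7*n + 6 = (n + 1)*(n + 6)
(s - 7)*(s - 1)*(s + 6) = s^3 - 2*s^2 - 41*s + 42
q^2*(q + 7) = q^3 + 7*q^2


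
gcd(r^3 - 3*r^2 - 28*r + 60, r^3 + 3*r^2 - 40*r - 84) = r - 6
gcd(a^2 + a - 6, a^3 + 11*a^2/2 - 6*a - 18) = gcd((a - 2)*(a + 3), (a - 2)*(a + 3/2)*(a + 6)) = a - 2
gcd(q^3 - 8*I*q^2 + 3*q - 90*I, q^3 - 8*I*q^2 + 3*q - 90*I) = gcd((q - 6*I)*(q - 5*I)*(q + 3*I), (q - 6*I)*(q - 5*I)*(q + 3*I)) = q^3 - 8*I*q^2 + 3*q - 90*I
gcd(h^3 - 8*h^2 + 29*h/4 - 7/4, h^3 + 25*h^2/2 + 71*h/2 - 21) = h - 1/2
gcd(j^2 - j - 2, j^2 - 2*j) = j - 2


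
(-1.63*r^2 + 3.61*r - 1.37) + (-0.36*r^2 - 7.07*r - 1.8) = -1.99*r^2 - 3.46*r - 3.17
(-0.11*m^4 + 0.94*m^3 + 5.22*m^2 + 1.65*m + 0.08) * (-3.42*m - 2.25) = 0.3762*m^5 - 2.9673*m^4 - 19.9674*m^3 - 17.388*m^2 - 3.9861*m - 0.18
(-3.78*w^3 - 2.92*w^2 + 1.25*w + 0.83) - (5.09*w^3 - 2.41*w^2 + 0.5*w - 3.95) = -8.87*w^3 - 0.51*w^2 + 0.75*w + 4.78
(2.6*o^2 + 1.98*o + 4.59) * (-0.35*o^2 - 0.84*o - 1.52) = -0.91*o^4 - 2.877*o^3 - 7.2217*o^2 - 6.8652*o - 6.9768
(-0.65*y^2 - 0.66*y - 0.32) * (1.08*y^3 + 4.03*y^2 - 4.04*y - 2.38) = -0.702*y^5 - 3.3323*y^4 - 0.3794*y^3 + 2.9238*y^2 + 2.8636*y + 0.7616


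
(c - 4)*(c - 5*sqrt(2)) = c^2 - 5*sqrt(2)*c - 4*c + 20*sqrt(2)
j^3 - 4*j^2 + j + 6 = (j - 3)*(j - 2)*(j + 1)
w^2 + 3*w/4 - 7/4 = (w - 1)*(w + 7/4)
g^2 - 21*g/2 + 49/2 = (g - 7)*(g - 7/2)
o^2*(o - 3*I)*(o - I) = o^4 - 4*I*o^3 - 3*o^2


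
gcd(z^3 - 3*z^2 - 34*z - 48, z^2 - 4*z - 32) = z - 8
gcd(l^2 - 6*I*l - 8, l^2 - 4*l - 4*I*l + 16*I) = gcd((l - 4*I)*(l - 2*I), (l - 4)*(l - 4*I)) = l - 4*I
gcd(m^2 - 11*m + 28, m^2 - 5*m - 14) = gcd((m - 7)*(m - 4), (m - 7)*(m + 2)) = m - 7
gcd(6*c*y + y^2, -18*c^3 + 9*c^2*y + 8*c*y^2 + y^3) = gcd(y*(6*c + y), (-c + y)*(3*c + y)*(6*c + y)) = 6*c + y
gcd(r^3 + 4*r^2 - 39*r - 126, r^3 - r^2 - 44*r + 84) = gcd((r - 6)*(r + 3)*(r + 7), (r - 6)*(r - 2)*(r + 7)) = r^2 + r - 42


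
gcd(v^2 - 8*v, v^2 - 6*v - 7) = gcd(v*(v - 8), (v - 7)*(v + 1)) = 1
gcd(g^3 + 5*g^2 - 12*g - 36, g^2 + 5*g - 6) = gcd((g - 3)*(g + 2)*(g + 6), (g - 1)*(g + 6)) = g + 6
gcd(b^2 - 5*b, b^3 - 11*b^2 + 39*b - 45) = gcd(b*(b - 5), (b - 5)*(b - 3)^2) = b - 5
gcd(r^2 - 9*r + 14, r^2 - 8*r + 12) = r - 2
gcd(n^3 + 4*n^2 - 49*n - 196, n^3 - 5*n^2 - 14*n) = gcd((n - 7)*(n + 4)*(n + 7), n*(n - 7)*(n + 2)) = n - 7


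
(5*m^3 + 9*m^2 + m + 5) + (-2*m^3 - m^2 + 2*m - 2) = 3*m^3 + 8*m^2 + 3*m + 3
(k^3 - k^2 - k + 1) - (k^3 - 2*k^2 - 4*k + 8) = k^2 + 3*k - 7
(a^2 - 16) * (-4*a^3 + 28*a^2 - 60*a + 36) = -4*a^5 + 28*a^4 + 4*a^3 - 412*a^2 + 960*a - 576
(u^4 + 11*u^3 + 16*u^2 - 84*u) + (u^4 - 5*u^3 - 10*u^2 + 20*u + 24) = 2*u^4 + 6*u^3 + 6*u^2 - 64*u + 24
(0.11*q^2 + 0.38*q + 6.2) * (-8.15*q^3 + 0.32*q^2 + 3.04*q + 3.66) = -0.8965*q^5 - 3.0618*q^4 - 50.074*q^3 + 3.5418*q^2 + 20.2388*q + 22.692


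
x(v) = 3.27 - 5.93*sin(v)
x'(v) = -5.93*cos(v)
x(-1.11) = 8.58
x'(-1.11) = -2.64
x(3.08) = 2.90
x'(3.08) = 5.92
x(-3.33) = 2.16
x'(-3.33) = 5.83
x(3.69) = 6.36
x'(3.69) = 5.06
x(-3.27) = 2.51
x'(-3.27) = 5.88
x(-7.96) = 9.17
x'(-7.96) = 0.63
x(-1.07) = 8.47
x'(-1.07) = -2.85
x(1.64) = -2.65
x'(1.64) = 0.41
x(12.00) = 6.45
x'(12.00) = -5.00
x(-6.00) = 1.61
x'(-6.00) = -5.69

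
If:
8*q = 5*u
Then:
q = 5*u/8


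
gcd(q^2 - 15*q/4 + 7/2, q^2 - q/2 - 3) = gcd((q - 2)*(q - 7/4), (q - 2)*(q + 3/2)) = q - 2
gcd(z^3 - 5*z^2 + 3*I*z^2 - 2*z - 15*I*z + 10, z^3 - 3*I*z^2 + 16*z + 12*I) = z^2 + 3*I*z - 2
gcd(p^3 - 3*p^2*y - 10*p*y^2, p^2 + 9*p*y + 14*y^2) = p + 2*y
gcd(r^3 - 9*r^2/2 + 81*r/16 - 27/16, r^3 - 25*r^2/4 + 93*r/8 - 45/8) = r^2 - 15*r/4 + 9/4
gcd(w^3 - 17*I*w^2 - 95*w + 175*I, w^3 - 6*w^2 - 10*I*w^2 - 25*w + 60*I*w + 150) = w^2 - 10*I*w - 25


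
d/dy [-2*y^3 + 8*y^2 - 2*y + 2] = -6*y^2 + 16*y - 2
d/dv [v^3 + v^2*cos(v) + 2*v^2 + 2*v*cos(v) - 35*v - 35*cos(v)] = -v^2*sin(v) + 3*v^2 + 2*sqrt(2)*v*cos(v + pi/4) + 4*v + 35*sin(v) + 2*cos(v) - 35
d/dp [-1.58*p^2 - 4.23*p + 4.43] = -3.16*p - 4.23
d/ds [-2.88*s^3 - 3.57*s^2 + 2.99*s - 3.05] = -8.64*s^2 - 7.14*s + 2.99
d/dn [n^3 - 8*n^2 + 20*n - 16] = 3*n^2 - 16*n + 20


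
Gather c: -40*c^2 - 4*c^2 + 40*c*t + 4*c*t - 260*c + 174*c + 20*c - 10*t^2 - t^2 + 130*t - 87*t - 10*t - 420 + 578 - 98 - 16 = -44*c^2 + c*(44*t - 66) - 11*t^2 + 33*t + 44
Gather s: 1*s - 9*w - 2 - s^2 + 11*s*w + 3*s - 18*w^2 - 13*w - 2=-s^2 + s*(11*w + 4) - 18*w^2 - 22*w - 4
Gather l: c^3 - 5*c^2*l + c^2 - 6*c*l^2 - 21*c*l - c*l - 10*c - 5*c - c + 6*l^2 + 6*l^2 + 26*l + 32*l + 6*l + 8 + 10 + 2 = c^3 + c^2 - 16*c + l^2*(12 - 6*c) + l*(-5*c^2 - 22*c + 64) + 20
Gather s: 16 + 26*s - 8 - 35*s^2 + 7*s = -35*s^2 + 33*s + 8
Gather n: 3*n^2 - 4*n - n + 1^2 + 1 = 3*n^2 - 5*n + 2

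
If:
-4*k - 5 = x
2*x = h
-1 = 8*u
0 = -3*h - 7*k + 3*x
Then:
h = 14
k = -3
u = -1/8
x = 7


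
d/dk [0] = 0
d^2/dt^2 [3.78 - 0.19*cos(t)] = 0.19*cos(t)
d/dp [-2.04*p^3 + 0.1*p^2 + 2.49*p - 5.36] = -6.12*p^2 + 0.2*p + 2.49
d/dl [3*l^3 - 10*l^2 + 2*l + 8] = 9*l^2 - 20*l + 2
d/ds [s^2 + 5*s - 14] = 2*s + 5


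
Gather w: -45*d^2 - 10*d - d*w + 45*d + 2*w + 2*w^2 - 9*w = -45*d^2 + 35*d + 2*w^2 + w*(-d - 7)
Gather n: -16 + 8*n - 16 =8*n - 32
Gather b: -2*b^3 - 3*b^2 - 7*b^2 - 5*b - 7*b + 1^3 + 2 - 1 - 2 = -2*b^3 - 10*b^2 - 12*b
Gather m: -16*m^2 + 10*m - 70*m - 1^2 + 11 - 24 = -16*m^2 - 60*m - 14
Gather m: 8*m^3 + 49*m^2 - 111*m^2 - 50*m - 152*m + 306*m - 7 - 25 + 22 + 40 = 8*m^3 - 62*m^2 + 104*m + 30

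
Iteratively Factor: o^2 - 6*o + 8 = (o - 2)*(o - 4)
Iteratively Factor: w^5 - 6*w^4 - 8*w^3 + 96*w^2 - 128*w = (w - 4)*(w^4 - 2*w^3 - 16*w^2 + 32*w) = (w - 4)*(w + 4)*(w^3 - 6*w^2 + 8*w) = w*(w - 4)*(w + 4)*(w^2 - 6*w + 8) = w*(w - 4)^2*(w + 4)*(w - 2)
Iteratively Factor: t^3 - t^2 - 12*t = (t)*(t^2 - t - 12) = t*(t - 4)*(t + 3)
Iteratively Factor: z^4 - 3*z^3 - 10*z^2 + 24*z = (z - 4)*(z^3 + z^2 - 6*z) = (z - 4)*(z - 2)*(z^2 + 3*z) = (z - 4)*(z - 2)*(z + 3)*(z)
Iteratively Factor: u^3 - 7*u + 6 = (u + 3)*(u^2 - 3*u + 2) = (u - 2)*(u + 3)*(u - 1)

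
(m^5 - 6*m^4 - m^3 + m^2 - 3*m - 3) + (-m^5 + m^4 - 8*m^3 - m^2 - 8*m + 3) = -5*m^4 - 9*m^3 - 11*m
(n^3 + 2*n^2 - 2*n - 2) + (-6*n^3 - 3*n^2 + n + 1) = -5*n^3 - n^2 - n - 1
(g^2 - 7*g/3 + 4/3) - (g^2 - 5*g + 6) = 8*g/3 - 14/3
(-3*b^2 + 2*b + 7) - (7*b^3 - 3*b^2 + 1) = -7*b^3 + 2*b + 6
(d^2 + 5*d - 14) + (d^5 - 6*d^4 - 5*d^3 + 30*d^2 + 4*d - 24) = d^5 - 6*d^4 - 5*d^3 + 31*d^2 + 9*d - 38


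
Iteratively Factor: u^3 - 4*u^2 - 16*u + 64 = (u - 4)*(u^2 - 16) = (u - 4)^2*(u + 4)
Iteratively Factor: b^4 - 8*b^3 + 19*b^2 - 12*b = (b - 4)*(b^3 - 4*b^2 + 3*b) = (b - 4)*(b - 1)*(b^2 - 3*b) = b*(b - 4)*(b - 1)*(b - 3)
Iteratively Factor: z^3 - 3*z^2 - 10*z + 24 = (z + 3)*(z^2 - 6*z + 8) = (z - 4)*(z + 3)*(z - 2)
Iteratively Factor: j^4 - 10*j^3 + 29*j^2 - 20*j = (j)*(j^3 - 10*j^2 + 29*j - 20) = j*(j - 5)*(j^2 - 5*j + 4) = j*(j - 5)*(j - 4)*(j - 1)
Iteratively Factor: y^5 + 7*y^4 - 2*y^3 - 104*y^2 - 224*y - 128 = (y + 4)*(y^4 + 3*y^3 - 14*y^2 - 48*y - 32) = (y + 1)*(y + 4)*(y^3 + 2*y^2 - 16*y - 32) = (y + 1)*(y + 4)^2*(y^2 - 2*y - 8) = (y - 4)*(y + 1)*(y + 4)^2*(y + 2)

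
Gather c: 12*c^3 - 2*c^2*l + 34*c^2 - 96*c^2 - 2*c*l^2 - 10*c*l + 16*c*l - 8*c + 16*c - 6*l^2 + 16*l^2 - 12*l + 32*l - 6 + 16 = 12*c^3 + c^2*(-2*l - 62) + c*(-2*l^2 + 6*l + 8) + 10*l^2 + 20*l + 10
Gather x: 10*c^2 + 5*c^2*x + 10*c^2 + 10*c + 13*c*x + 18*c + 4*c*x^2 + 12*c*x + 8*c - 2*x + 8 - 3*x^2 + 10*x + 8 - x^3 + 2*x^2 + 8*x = 20*c^2 + 36*c - x^3 + x^2*(4*c - 1) + x*(5*c^2 + 25*c + 16) + 16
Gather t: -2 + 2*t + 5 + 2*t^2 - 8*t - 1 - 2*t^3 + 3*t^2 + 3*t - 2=-2*t^3 + 5*t^2 - 3*t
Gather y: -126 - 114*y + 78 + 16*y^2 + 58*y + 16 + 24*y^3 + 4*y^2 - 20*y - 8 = 24*y^3 + 20*y^2 - 76*y - 40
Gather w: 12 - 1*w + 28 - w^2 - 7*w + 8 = -w^2 - 8*w + 48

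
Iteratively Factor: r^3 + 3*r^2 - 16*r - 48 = (r - 4)*(r^2 + 7*r + 12) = (r - 4)*(r + 3)*(r + 4)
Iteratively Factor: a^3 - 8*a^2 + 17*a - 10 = (a - 2)*(a^2 - 6*a + 5) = (a - 2)*(a - 1)*(a - 5)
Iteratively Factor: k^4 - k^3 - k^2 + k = (k - 1)*(k^3 - k) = (k - 1)^2*(k^2 + k) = k*(k - 1)^2*(k + 1)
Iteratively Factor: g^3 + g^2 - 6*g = (g - 2)*(g^2 + 3*g) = (g - 2)*(g + 3)*(g)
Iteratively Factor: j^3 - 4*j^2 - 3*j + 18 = (j - 3)*(j^2 - j - 6) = (j - 3)*(j + 2)*(j - 3)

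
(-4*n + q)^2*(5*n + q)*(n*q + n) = 80*n^4*q + 80*n^4 - 24*n^3*q^2 - 24*n^3*q - 3*n^2*q^3 - 3*n^2*q^2 + n*q^4 + n*q^3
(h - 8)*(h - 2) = h^2 - 10*h + 16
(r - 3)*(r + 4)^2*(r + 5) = r^4 + 10*r^3 + 17*r^2 - 88*r - 240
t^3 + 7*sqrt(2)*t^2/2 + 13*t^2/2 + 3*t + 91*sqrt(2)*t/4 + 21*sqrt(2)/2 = (t + 1/2)*(t + 6)*(t + 7*sqrt(2)/2)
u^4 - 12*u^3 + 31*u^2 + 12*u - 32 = (u - 8)*(u - 4)*(u - 1)*(u + 1)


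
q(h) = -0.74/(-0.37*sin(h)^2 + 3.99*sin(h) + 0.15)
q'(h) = -0.74*(0.74*sin(h)*cos(h) - 3.99*cos(h))/(-0.37*sin(h)^2 + 3.99*sin(h) + 0.15)^2 = (2.9526 - 0.5476*sin(h))*cos(h)/(-0.37*sin(h)^2 + 3.99*sin(h) + 0.15)^2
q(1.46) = -0.20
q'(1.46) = 0.02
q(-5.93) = -0.50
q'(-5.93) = 1.17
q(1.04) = -0.22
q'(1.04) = 0.11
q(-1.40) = 0.18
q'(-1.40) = 0.03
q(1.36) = -0.20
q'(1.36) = 0.04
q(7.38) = -0.22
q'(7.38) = 0.10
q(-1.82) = 0.18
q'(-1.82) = -0.05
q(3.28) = 1.82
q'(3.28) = -18.06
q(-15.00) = 0.28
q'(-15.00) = -0.37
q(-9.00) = 0.48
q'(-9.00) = -1.19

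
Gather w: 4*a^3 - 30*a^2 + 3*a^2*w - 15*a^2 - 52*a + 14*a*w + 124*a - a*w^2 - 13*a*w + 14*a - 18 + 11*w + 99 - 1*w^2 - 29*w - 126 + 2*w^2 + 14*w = 4*a^3 - 45*a^2 + 86*a + w^2*(1 - a) + w*(3*a^2 + a - 4) - 45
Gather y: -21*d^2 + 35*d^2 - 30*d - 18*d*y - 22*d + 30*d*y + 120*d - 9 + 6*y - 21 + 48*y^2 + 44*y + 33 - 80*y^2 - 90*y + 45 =14*d^2 + 68*d - 32*y^2 + y*(12*d - 40) + 48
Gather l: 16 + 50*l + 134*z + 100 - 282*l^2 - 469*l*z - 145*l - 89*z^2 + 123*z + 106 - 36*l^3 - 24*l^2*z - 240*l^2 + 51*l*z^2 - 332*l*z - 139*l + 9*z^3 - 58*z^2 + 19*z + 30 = -36*l^3 + l^2*(-24*z - 522) + l*(51*z^2 - 801*z - 234) + 9*z^3 - 147*z^2 + 276*z + 252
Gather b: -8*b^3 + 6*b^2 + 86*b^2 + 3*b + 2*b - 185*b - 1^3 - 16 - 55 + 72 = -8*b^3 + 92*b^2 - 180*b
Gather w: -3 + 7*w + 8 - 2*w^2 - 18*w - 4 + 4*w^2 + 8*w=2*w^2 - 3*w + 1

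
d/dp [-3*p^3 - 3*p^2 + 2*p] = -9*p^2 - 6*p + 2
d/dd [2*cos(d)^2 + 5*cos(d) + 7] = -(4*cos(d) + 5)*sin(d)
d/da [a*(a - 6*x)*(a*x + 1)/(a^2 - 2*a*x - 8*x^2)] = (-2*a*(a - 6*x)*(a - x)*(a*x + 1) + (-a^2 + 2*a*x + 8*x^2)*(-a*x*(a - 6*x) - a*(a*x + 1) - (a - 6*x)*(a*x + 1)))/(-a^2 + 2*a*x + 8*x^2)^2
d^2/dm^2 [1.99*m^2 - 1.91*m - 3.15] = 3.98000000000000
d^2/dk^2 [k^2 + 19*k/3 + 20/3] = 2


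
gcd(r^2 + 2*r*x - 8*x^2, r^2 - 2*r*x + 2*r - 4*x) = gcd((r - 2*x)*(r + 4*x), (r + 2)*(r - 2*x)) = -r + 2*x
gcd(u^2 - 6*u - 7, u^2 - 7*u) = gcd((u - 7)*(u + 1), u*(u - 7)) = u - 7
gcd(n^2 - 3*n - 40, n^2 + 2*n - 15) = n + 5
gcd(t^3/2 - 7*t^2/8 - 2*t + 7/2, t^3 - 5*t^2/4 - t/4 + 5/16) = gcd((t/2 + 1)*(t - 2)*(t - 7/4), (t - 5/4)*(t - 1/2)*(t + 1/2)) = 1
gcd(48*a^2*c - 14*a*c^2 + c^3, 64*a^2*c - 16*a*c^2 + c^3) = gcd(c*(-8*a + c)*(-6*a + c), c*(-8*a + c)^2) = 8*a*c - c^2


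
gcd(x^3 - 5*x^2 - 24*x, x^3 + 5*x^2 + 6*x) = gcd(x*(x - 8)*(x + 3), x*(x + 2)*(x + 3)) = x^2 + 3*x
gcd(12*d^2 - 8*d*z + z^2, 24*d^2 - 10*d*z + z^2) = -6*d + z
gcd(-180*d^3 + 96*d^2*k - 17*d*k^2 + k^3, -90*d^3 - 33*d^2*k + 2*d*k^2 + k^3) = 6*d - k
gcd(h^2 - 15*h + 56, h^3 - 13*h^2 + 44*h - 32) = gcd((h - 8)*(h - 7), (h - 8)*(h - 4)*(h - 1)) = h - 8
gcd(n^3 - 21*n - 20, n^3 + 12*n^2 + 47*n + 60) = n + 4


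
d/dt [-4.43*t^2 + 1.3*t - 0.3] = 1.3 - 8.86*t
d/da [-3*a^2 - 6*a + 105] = -6*a - 6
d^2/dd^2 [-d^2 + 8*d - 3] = -2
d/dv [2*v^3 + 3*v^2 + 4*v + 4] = 6*v^2 + 6*v + 4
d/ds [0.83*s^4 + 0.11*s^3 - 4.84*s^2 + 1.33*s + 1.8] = 3.32*s^3 + 0.33*s^2 - 9.68*s + 1.33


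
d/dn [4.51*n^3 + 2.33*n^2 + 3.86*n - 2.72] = 13.53*n^2 + 4.66*n + 3.86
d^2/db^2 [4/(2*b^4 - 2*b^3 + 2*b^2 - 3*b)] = 8*(2*b*(-6*b^2 + 3*b - 1)*(2*b^3 - 2*b^2 + 2*b - 3) + (8*b^3 - 6*b^2 + 4*b - 3)^2)/(b^3*(2*b^3 - 2*b^2 + 2*b - 3)^3)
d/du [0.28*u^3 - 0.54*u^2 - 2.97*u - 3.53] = 0.84*u^2 - 1.08*u - 2.97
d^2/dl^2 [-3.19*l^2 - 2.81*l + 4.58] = -6.38000000000000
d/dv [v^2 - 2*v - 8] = 2*v - 2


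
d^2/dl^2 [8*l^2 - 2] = 16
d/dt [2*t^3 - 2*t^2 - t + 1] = 6*t^2 - 4*t - 1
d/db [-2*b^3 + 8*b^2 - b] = -6*b^2 + 16*b - 1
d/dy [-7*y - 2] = -7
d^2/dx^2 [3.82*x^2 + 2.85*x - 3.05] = 7.64000000000000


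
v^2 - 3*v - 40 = (v - 8)*(v + 5)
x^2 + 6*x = x*(x + 6)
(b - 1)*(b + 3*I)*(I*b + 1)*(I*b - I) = -b^4 + 2*b^3 - 2*I*b^3 - 4*b^2 + 4*I*b^2 + 6*b - 2*I*b - 3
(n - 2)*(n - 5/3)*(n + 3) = n^3 - 2*n^2/3 - 23*n/3 + 10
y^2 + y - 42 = (y - 6)*(y + 7)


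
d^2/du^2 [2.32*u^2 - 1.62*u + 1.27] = 4.64000000000000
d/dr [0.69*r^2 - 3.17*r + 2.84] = 1.38*r - 3.17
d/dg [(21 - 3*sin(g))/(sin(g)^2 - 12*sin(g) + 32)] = 3*(sin(g)^2 - 14*sin(g) + 52)*cos(g)/(sin(g)^2 - 12*sin(g) + 32)^2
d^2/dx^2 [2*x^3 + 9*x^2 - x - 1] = 12*x + 18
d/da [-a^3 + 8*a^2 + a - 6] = -3*a^2 + 16*a + 1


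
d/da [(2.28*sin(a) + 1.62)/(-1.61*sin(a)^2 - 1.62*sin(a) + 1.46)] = (3.6708*sin(a)^2 + 5.2164*sin(a) + 5.9532)*cos(a)/(2.5921*sin(a)^4 + 5.2164*sin(a)^3 - 2.0768*sin(a)^2 - 4.7304*sin(a) + 2.1316)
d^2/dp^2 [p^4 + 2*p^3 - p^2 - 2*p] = 12*p^2 + 12*p - 2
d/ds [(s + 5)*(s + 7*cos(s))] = s - (s + 5)*(7*sin(s) - 1) + 7*cos(s)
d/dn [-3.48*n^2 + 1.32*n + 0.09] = 1.32 - 6.96*n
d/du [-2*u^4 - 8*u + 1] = -8*u^3 - 8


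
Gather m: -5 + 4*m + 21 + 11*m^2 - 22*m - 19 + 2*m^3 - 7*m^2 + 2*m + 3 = 2*m^3 + 4*m^2 - 16*m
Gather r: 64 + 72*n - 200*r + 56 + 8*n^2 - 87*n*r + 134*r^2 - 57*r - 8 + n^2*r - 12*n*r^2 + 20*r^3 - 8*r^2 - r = 8*n^2 + 72*n + 20*r^3 + r^2*(126 - 12*n) + r*(n^2 - 87*n - 258) + 112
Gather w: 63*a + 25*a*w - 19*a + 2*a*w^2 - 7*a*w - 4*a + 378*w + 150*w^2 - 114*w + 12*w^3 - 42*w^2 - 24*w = 40*a + 12*w^3 + w^2*(2*a + 108) + w*(18*a + 240)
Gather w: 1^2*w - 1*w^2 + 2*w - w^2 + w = -2*w^2 + 4*w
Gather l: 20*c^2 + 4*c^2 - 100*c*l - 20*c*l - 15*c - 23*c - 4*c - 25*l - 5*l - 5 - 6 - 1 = 24*c^2 - 42*c + l*(-120*c - 30) - 12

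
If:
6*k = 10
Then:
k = 5/3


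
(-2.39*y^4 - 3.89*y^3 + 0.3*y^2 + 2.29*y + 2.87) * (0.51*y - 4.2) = -1.2189*y^5 + 8.0541*y^4 + 16.491*y^3 - 0.0921000000000001*y^2 - 8.1543*y - 12.054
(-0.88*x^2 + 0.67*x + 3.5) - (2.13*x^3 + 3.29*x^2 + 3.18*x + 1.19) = -2.13*x^3 - 4.17*x^2 - 2.51*x + 2.31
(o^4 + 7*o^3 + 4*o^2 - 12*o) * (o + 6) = o^5 + 13*o^4 + 46*o^3 + 12*o^2 - 72*o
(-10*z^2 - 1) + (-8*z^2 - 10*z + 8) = -18*z^2 - 10*z + 7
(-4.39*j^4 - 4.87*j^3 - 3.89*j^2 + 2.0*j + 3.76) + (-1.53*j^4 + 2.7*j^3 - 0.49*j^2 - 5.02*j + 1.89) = -5.92*j^4 - 2.17*j^3 - 4.38*j^2 - 3.02*j + 5.65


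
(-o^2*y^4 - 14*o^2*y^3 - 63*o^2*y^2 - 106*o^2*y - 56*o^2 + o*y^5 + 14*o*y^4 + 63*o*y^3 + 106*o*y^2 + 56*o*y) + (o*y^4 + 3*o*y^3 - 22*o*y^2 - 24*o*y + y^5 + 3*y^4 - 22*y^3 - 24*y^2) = -o^2*y^4 - 14*o^2*y^3 - 63*o^2*y^2 - 106*o^2*y - 56*o^2 + o*y^5 + 15*o*y^4 + 66*o*y^3 + 84*o*y^2 + 32*o*y + y^5 + 3*y^4 - 22*y^3 - 24*y^2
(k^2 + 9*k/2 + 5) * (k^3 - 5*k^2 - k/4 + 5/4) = k^5 - k^4/2 - 71*k^3/4 - 199*k^2/8 + 35*k/8 + 25/4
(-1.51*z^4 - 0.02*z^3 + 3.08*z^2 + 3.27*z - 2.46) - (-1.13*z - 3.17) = -1.51*z^4 - 0.02*z^3 + 3.08*z^2 + 4.4*z + 0.71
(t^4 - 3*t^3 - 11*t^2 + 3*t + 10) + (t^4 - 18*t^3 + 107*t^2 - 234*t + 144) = 2*t^4 - 21*t^3 + 96*t^2 - 231*t + 154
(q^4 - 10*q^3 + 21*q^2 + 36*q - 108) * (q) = q^5 - 10*q^4 + 21*q^3 + 36*q^2 - 108*q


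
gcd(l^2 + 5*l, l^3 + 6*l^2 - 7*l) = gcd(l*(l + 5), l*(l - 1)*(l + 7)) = l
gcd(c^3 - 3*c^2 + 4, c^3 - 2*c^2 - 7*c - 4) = c + 1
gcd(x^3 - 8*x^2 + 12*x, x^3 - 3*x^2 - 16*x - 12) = x - 6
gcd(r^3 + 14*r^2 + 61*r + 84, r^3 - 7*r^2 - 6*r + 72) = r + 3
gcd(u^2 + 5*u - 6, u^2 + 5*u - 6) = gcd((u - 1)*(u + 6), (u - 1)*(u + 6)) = u^2 + 5*u - 6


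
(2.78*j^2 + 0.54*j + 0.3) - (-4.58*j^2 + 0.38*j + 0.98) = 7.36*j^2 + 0.16*j - 0.68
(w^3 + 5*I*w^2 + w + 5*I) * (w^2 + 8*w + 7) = w^5 + 8*w^4 + 5*I*w^4 + 8*w^3 + 40*I*w^3 + 8*w^2 + 40*I*w^2 + 7*w + 40*I*w + 35*I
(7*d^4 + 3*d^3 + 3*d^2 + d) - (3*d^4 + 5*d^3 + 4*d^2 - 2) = 4*d^4 - 2*d^3 - d^2 + d + 2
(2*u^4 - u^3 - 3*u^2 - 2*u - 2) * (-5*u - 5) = -10*u^5 - 5*u^4 + 20*u^3 + 25*u^2 + 20*u + 10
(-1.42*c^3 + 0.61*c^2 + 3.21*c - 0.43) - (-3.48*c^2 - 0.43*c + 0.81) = -1.42*c^3 + 4.09*c^2 + 3.64*c - 1.24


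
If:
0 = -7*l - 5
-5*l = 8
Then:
No Solution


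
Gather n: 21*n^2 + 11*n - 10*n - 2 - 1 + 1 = 21*n^2 + n - 2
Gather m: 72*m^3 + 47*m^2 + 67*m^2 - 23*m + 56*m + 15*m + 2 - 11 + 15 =72*m^3 + 114*m^2 + 48*m + 6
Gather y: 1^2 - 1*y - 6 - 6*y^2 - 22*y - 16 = -6*y^2 - 23*y - 21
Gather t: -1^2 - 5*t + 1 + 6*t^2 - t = 6*t^2 - 6*t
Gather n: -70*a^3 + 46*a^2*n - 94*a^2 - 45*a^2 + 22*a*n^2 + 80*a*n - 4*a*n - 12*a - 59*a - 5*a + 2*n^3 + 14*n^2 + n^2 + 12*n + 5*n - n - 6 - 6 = -70*a^3 - 139*a^2 - 76*a + 2*n^3 + n^2*(22*a + 15) + n*(46*a^2 + 76*a + 16) - 12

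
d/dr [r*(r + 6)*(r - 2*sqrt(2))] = 3*r^2 - 4*sqrt(2)*r + 12*r - 12*sqrt(2)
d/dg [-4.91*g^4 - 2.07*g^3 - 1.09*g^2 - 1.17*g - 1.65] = -19.64*g^3 - 6.21*g^2 - 2.18*g - 1.17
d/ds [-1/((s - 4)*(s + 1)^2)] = (3*s - 7)/((s - 4)^2*(s + 1)^3)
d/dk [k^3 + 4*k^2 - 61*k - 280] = 3*k^2 + 8*k - 61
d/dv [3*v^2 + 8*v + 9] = 6*v + 8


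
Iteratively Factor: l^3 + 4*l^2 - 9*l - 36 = (l + 4)*(l^2 - 9) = (l + 3)*(l + 4)*(l - 3)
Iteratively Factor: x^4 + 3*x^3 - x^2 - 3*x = (x)*(x^3 + 3*x^2 - x - 3) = x*(x + 1)*(x^2 + 2*x - 3) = x*(x - 1)*(x + 1)*(x + 3)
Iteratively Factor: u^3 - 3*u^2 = (u)*(u^2 - 3*u) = u^2*(u - 3)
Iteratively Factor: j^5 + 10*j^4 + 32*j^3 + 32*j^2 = (j + 4)*(j^4 + 6*j^3 + 8*j^2) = j*(j + 4)*(j^3 + 6*j^2 + 8*j) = j^2*(j + 4)*(j^2 + 6*j + 8) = j^2*(j + 4)^2*(j + 2)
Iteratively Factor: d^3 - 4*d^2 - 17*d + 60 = (d - 5)*(d^2 + d - 12) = (d - 5)*(d - 3)*(d + 4)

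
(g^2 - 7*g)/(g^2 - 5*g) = (g - 7)/(g - 5)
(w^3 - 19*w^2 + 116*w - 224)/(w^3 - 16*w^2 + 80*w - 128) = (w - 7)/(w - 4)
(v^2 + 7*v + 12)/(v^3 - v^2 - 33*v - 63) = (v + 4)/(v^2 - 4*v - 21)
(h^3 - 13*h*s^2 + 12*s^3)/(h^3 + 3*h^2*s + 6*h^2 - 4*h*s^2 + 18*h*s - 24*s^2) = (h - 3*s)/(h + 6)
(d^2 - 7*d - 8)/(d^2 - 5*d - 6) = (d - 8)/(d - 6)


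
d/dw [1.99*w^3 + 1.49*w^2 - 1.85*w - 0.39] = 5.97*w^2 + 2.98*w - 1.85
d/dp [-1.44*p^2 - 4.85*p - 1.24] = -2.88*p - 4.85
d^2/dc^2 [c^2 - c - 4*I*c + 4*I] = 2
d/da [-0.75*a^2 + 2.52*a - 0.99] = 2.52 - 1.5*a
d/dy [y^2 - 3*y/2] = 2*y - 3/2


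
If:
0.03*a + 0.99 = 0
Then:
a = -33.00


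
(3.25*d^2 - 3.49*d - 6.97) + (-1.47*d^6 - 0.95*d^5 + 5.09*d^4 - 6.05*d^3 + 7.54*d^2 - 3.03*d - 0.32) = -1.47*d^6 - 0.95*d^5 + 5.09*d^4 - 6.05*d^3 + 10.79*d^2 - 6.52*d - 7.29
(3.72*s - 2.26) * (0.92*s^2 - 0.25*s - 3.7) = 3.4224*s^3 - 3.0092*s^2 - 13.199*s + 8.362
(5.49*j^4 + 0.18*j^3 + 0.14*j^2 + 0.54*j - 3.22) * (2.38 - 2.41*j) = -13.2309*j^5 + 12.6324*j^4 + 0.0909999999999999*j^3 - 0.9682*j^2 + 9.0454*j - 7.6636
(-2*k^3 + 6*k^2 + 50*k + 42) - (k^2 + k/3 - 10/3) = -2*k^3 + 5*k^2 + 149*k/3 + 136/3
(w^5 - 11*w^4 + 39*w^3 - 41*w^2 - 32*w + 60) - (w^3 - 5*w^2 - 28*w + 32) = w^5 - 11*w^4 + 38*w^3 - 36*w^2 - 4*w + 28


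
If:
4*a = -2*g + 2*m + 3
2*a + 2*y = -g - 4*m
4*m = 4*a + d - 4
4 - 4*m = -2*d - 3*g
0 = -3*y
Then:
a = 36/35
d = -46/35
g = -6/7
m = -3/10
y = 0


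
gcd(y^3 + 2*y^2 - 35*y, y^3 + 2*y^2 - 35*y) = y^3 + 2*y^2 - 35*y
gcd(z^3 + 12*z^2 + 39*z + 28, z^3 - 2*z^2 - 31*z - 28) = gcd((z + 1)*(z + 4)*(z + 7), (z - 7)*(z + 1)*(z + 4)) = z^2 + 5*z + 4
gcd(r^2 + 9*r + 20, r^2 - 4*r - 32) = r + 4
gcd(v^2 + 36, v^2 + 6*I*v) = v + 6*I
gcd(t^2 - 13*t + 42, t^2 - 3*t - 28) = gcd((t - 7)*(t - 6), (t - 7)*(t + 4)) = t - 7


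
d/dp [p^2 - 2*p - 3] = 2*p - 2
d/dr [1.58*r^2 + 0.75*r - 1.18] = 3.16*r + 0.75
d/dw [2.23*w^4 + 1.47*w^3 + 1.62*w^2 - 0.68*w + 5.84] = 8.92*w^3 + 4.41*w^2 + 3.24*w - 0.68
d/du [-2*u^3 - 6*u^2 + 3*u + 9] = -6*u^2 - 12*u + 3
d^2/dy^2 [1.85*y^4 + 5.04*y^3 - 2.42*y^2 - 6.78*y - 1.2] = 22.2*y^2 + 30.24*y - 4.84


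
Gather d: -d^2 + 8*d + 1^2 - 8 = -d^2 + 8*d - 7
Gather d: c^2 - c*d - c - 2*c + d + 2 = c^2 - 3*c + d*(1 - c) + 2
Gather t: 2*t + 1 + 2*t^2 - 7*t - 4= 2*t^2 - 5*t - 3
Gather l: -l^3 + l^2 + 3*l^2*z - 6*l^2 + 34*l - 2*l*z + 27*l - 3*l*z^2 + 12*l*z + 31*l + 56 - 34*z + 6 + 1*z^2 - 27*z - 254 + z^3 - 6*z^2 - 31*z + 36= -l^3 + l^2*(3*z - 5) + l*(-3*z^2 + 10*z + 92) + z^3 - 5*z^2 - 92*z - 156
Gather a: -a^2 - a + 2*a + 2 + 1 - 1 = -a^2 + a + 2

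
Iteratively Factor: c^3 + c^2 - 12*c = (c - 3)*(c^2 + 4*c) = c*(c - 3)*(c + 4)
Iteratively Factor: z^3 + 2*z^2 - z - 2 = (z + 1)*(z^2 + z - 2) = (z - 1)*(z + 1)*(z + 2)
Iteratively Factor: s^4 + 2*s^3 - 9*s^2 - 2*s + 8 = (s - 2)*(s^3 + 4*s^2 - s - 4) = (s - 2)*(s - 1)*(s^2 + 5*s + 4) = (s - 2)*(s - 1)*(s + 1)*(s + 4)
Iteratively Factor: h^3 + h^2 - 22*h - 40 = (h - 5)*(h^2 + 6*h + 8) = (h - 5)*(h + 2)*(h + 4)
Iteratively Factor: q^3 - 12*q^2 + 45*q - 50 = (q - 2)*(q^2 - 10*q + 25) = (q - 5)*(q - 2)*(q - 5)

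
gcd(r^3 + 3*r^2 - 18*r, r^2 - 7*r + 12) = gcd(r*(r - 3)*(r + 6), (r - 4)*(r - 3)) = r - 3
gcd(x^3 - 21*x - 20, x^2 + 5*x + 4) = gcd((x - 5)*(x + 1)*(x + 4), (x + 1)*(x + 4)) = x^2 + 5*x + 4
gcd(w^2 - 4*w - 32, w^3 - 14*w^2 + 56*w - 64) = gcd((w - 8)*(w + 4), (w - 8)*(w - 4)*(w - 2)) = w - 8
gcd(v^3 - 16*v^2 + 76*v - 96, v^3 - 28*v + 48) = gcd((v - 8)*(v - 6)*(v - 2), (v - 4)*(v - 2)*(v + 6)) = v - 2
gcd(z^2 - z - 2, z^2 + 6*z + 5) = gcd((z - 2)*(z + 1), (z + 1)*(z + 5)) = z + 1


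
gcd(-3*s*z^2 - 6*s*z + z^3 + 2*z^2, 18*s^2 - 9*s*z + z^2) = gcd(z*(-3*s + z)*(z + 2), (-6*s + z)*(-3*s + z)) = -3*s + z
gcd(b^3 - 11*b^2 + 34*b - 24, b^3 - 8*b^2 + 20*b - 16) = b - 4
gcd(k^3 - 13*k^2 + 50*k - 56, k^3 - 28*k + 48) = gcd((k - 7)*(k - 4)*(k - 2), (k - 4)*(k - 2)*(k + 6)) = k^2 - 6*k + 8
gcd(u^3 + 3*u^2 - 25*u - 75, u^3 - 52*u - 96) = 1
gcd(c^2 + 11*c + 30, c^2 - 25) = c + 5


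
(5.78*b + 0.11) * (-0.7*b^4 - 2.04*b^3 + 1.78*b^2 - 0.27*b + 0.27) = -4.046*b^5 - 11.8682*b^4 + 10.064*b^3 - 1.3648*b^2 + 1.5309*b + 0.0297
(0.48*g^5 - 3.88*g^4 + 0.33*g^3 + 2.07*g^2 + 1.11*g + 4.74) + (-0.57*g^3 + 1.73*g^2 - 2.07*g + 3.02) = 0.48*g^5 - 3.88*g^4 - 0.24*g^3 + 3.8*g^2 - 0.96*g + 7.76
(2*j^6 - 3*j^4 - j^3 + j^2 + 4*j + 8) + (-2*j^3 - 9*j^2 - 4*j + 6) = 2*j^6 - 3*j^4 - 3*j^3 - 8*j^2 + 14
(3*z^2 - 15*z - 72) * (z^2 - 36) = 3*z^4 - 15*z^3 - 180*z^2 + 540*z + 2592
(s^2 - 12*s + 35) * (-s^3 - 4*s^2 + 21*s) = -s^5 + 8*s^4 + 34*s^3 - 392*s^2 + 735*s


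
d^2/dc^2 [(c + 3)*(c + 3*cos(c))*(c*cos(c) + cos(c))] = -c^3*cos(c) - 6*c^2*sin(c) - 4*c^2*cos(c) - 6*c^2*cos(2*c) - 16*c*sin(c) - 12*c*sin(2*c) + 3*c*cos(c) - 24*c*cos(2*c) - 6*sin(c) - 24*sin(2*c) + 8*cos(c) - 15*cos(2*c) + 3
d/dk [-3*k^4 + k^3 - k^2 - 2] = k*(-12*k^2 + 3*k - 2)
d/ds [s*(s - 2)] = 2*s - 2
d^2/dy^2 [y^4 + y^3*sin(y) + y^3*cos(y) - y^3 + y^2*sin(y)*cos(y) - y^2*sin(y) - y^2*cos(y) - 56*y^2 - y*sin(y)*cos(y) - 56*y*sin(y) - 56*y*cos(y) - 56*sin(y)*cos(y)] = -sqrt(2)*y^3*sin(y + pi/4) - 5*y^2*sin(y) - 2*y^2*sin(2*y) + 7*y^2*cos(y) + 12*y^2 + 66*y*sin(y) + 2*y*sin(2*y) + 58*y*cos(y) + 4*y*cos(2*y) - 6*y + 110*sin(y) + 113*sin(2*y) - 114*cos(y) - 2*cos(2*y) - 112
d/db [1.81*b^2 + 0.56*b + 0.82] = 3.62*b + 0.56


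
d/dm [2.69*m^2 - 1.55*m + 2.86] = 5.38*m - 1.55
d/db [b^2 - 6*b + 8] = 2*b - 6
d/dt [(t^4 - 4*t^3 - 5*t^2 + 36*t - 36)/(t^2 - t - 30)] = (2*t^5 - 7*t^4 - 112*t^3 + 329*t^2 + 372*t - 1116)/(t^4 - 2*t^3 - 59*t^2 + 60*t + 900)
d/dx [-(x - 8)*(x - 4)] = 12 - 2*x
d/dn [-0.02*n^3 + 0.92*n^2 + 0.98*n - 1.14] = -0.06*n^2 + 1.84*n + 0.98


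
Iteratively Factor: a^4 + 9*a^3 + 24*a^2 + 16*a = (a + 1)*(a^3 + 8*a^2 + 16*a) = (a + 1)*(a + 4)*(a^2 + 4*a) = (a + 1)*(a + 4)^2*(a)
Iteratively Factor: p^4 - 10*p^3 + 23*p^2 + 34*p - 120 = (p - 3)*(p^3 - 7*p^2 + 2*p + 40) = (p - 5)*(p - 3)*(p^2 - 2*p - 8) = (p - 5)*(p - 4)*(p - 3)*(p + 2)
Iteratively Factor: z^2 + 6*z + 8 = (z + 4)*(z + 2)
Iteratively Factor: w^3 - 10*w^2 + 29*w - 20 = (w - 1)*(w^2 - 9*w + 20) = (w - 4)*(w - 1)*(w - 5)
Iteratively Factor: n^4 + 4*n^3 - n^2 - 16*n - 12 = (n + 1)*(n^3 + 3*n^2 - 4*n - 12) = (n - 2)*(n + 1)*(n^2 + 5*n + 6) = (n - 2)*(n + 1)*(n + 2)*(n + 3)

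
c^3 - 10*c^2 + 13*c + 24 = (c - 8)*(c - 3)*(c + 1)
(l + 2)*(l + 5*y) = l^2 + 5*l*y + 2*l + 10*y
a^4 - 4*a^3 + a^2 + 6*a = a*(a - 3)*(a - 2)*(a + 1)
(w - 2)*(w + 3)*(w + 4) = w^3 + 5*w^2 - 2*w - 24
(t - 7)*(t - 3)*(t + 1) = t^3 - 9*t^2 + 11*t + 21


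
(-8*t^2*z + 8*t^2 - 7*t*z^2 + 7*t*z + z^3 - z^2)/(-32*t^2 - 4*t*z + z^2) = (t*z - t + z^2 - z)/(4*t + z)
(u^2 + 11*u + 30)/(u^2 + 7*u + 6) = (u + 5)/(u + 1)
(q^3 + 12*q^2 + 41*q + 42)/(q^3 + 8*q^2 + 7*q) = (q^2 + 5*q + 6)/(q*(q + 1))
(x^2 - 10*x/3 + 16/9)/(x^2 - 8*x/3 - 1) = (-9*x^2 + 30*x - 16)/(3*(-3*x^2 + 8*x + 3))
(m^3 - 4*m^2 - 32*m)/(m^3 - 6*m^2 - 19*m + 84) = m*(m - 8)/(m^2 - 10*m + 21)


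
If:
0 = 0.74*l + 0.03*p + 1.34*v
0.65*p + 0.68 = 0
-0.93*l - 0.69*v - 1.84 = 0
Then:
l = -3.38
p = -1.05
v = 1.89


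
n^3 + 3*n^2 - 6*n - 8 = (n - 2)*(n + 1)*(n + 4)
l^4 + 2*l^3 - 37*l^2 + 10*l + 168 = (l - 4)*(l - 3)*(l + 2)*(l + 7)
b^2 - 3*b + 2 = (b - 2)*(b - 1)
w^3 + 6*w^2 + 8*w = w*(w + 2)*(w + 4)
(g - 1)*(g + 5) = g^2 + 4*g - 5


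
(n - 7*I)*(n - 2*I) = n^2 - 9*I*n - 14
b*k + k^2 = k*(b + k)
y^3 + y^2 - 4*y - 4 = (y - 2)*(y + 1)*(y + 2)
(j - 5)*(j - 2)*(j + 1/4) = j^3 - 27*j^2/4 + 33*j/4 + 5/2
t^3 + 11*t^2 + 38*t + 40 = (t + 2)*(t + 4)*(t + 5)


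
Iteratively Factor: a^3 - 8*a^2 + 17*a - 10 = (a - 1)*(a^2 - 7*a + 10) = (a - 2)*(a - 1)*(a - 5)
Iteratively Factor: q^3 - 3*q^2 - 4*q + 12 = (q - 2)*(q^2 - q - 6) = (q - 2)*(q + 2)*(q - 3)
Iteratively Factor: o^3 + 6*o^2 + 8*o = (o + 4)*(o^2 + 2*o) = o*(o + 4)*(o + 2)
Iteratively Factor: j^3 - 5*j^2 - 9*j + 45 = (j - 5)*(j^2 - 9) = (j - 5)*(j - 3)*(j + 3)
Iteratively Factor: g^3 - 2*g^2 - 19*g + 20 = (g - 1)*(g^2 - g - 20) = (g - 1)*(g + 4)*(g - 5)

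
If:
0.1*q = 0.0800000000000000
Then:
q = 0.80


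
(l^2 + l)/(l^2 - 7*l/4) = 4*(l + 1)/(4*l - 7)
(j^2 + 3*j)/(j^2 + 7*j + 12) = j/(j + 4)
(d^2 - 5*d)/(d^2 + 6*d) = (d - 5)/(d + 6)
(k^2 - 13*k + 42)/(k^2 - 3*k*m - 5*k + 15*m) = (k^2 - 13*k + 42)/(k^2 - 3*k*m - 5*k + 15*m)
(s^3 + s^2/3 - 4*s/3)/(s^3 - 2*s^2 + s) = (s + 4/3)/(s - 1)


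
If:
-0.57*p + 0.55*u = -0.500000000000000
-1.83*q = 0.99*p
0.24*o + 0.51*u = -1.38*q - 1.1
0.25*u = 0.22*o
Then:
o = -8.11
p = -6.01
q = 3.25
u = -7.14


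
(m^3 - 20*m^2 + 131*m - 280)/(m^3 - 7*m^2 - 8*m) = (m^2 - 12*m + 35)/(m*(m + 1))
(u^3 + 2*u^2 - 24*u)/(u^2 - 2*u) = (u^2 + 2*u - 24)/(u - 2)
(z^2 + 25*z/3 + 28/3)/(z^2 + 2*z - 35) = (z + 4/3)/(z - 5)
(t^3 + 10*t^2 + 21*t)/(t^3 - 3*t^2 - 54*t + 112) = t*(t + 3)/(t^2 - 10*t + 16)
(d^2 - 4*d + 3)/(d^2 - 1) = (d - 3)/(d + 1)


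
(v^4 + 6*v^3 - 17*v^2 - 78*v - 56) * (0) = 0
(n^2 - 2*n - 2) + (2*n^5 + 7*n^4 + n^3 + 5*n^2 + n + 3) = 2*n^5 + 7*n^4 + n^3 + 6*n^2 - n + 1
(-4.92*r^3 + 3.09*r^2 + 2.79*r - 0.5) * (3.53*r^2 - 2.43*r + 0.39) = -17.3676*r^5 + 22.8633*r^4 + 0.421199999999999*r^3 - 7.3396*r^2 + 2.3031*r - 0.195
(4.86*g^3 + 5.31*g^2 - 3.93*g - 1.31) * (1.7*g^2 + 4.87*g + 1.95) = 8.262*g^5 + 32.6952*g^4 + 28.6557*g^3 - 11.0116*g^2 - 14.0432*g - 2.5545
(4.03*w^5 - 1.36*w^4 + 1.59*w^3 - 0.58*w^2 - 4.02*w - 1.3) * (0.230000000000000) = 0.9269*w^5 - 0.3128*w^4 + 0.3657*w^3 - 0.1334*w^2 - 0.9246*w - 0.299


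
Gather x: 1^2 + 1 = 2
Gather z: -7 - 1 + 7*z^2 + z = 7*z^2 + z - 8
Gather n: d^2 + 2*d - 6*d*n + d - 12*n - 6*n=d^2 + 3*d + n*(-6*d - 18)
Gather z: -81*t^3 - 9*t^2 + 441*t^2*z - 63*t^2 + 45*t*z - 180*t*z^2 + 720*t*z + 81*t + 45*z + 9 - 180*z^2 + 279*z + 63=-81*t^3 - 72*t^2 + 81*t + z^2*(-180*t - 180) + z*(441*t^2 + 765*t + 324) + 72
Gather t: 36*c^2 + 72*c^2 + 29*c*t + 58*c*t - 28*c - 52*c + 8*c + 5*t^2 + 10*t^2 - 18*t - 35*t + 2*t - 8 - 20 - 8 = 108*c^2 - 72*c + 15*t^2 + t*(87*c - 51) - 36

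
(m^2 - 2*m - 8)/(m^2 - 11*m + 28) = (m + 2)/(m - 7)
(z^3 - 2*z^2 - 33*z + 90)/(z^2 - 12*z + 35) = (z^2 + 3*z - 18)/(z - 7)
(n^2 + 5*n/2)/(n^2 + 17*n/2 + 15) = n/(n + 6)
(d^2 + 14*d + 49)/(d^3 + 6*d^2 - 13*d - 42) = (d + 7)/(d^2 - d - 6)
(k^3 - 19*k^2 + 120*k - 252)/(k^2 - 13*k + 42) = k - 6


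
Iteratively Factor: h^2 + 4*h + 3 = (h + 1)*(h + 3)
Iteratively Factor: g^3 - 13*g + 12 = (g - 1)*(g^2 + g - 12) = (g - 3)*(g - 1)*(g + 4)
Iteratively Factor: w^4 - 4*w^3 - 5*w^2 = (w + 1)*(w^3 - 5*w^2) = w*(w + 1)*(w^2 - 5*w) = w*(w - 5)*(w + 1)*(w)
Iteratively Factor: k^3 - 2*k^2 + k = (k - 1)*(k^2 - k) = (k - 1)^2*(k)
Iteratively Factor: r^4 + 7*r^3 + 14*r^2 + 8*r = (r + 4)*(r^3 + 3*r^2 + 2*r) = r*(r + 4)*(r^2 + 3*r + 2) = r*(r + 1)*(r + 4)*(r + 2)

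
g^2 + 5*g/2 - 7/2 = (g - 1)*(g + 7/2)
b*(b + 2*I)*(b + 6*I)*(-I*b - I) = -I*b^4 + 8*b^3 - I*b^3 + 8*b^2 + 12*I*b^2 + 12*I*b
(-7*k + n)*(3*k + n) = -21*k^2 - 4*k*n + n^2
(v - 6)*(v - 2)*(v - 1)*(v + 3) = v^4 - 6*v^3 - 7*v^2 + 48*v - 36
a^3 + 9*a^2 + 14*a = a*(a + 2)*(a + 7)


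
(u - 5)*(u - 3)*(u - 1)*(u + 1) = u^4 - 8*u^3 + 14*u^2 + 8*u - 15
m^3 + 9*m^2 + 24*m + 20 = (m + 2)^2*(m + 5)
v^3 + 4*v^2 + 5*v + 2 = (v + 1)^2*(v + 2)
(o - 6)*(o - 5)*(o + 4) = o^3 - 7*o^2 - 14*o + 120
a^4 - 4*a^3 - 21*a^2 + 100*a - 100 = (a - 5)*(a - 2)^2*(a + 5)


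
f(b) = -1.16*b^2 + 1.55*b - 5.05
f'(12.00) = -26.29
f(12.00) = -153.49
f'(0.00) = 1.55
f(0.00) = -5.05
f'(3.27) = -6.04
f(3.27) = -12.39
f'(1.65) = -2.28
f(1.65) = -5.65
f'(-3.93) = 10.67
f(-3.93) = -29.06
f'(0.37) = 0.69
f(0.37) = -4.64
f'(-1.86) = 5.87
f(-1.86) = -11.95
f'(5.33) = -10.82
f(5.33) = -29.74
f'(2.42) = -4.06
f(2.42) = -8.09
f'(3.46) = -6.48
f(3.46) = -13.57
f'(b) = 1.55 - 2.32*b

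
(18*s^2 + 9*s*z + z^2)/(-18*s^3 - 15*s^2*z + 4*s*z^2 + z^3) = (3*s + z)/(-3*s^2 - 2*s*z + z^2)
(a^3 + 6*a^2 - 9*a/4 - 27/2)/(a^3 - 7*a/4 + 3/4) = (2*a^2 + 9*a - 18)/(2*a^2 - 3*a + 1)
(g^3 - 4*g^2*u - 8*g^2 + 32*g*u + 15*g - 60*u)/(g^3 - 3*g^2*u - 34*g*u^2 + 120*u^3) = (-g^2 + 8*g - 15)/(-g^2 - g*u + 30*u^2)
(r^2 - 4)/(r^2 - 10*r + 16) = (r + 2)/(r - 8)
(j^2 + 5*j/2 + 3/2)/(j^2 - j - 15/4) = 2*(j + 1)/(2*j - 5)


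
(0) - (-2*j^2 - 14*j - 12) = 2*j^2 + 14*j + 12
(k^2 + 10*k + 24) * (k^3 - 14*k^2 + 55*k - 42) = k^5 - 4*k^4 - 61*k^3 + 172*k^2 + 900*k - 1008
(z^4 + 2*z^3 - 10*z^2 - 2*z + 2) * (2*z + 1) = 2*z^5 + 5*z^4 - 18*z^3 - 14*z^2 + 2*z + 2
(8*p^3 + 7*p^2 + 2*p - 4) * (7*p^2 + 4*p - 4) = 56*p^5 + 81*p^4 + 10*p^3 - 48*p^2 - 24*p + 16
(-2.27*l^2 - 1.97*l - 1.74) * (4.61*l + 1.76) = -10.4647*l^3 - 13.0769*l^2 - 11.4886*l - 3.0624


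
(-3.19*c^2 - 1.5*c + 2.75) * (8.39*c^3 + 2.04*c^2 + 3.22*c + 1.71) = -26.7641*c^5 - 19.0926*c^4 + 9.7407*c^3 - 4.6749*c^2 + 6.29*c + 4.7025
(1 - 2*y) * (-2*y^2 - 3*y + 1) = 4*y^3 + 4*y^2 - 5*y + 1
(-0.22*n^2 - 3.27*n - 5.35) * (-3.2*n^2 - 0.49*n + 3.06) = 0.704*n^4 + 10.5718*n^3 + 18.0491*n^2 - 7.3847*n - 16.371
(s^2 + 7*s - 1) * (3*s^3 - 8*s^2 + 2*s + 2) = 3*s^5 + 13*s^4 - 57*s^3 + 24*s^2 + 12*s - 2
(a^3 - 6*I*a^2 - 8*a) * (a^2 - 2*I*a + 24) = a^5 - 8*I*a^4 + 4*a^3 - 128*I*a^2 - 192*a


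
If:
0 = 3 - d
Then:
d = 3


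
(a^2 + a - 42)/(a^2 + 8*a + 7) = (a - 6)/(a + 1)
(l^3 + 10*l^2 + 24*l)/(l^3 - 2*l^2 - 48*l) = (l + 4)/(l - 8)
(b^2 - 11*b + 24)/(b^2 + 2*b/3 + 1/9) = 9*(b^2 - 11*b + 24)/(9*b^2 + 6*b + 1)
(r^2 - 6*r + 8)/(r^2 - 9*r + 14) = (r - 4)/(r - 7)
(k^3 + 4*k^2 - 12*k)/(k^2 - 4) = k*(k + 6)/(k + 2)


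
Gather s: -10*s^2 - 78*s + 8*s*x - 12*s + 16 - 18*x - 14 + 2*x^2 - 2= -10*s^2 + s*(8*x - 90) + 2*x^2 - 18*x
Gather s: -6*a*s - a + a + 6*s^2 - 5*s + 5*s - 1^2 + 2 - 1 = -6*a*s + 6*s^2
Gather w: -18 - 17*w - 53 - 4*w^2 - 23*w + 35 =-4*w^2 - 40*w - 36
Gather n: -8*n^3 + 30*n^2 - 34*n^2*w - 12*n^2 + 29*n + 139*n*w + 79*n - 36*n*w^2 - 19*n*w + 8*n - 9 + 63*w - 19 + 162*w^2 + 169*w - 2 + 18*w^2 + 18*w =-8*n^3 + n^2*(18 - 34*w) + n*(-36*w^2 + 120*w + 116) + 180*w^2 + 250*w - 30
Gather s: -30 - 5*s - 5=-5*s - 35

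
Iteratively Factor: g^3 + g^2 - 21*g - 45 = (g + 3)*(g^2 - 2*g - 15) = (g + 3)^2*(g - 5)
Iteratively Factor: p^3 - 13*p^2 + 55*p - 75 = (p - 5)*(p^2 - 8*p + 15) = (p - 5)^2*(p - 3)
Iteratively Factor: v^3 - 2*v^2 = (v)*(v^2 - 2*v) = v*(v - 2)*(v)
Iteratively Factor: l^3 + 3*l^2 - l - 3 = (l + 1)*(l^2 + 2*l - 3) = (l - 1)*(l + 1)*(l + 3)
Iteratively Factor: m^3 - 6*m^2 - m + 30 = (m - 3)*(m^2 - 3*m - 10) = (m - 5)*(m - 3)*(m + 2)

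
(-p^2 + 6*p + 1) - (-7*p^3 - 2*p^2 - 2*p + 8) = 7*p^3 + p^2 + 8*p - 7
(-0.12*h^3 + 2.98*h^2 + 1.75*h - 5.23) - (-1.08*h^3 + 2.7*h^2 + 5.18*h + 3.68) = 0.96*h^3 + 0.28*h^2 - 3.43*h - 8.91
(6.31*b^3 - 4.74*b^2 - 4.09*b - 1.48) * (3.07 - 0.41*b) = -2.5871*b^4 + 21.3151*b^3 - 12.8749*b^2 - 11.9495*b - 4.5436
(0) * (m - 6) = 0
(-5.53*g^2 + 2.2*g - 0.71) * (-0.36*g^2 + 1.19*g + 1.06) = 1.9908*g^4 - 7.3727*g^3 - 2.9882*g^2 + 1.4871*g - 0.7526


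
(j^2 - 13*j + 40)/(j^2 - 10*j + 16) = (j - 5)/(j - 2)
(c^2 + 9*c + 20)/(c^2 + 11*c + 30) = (c + 4)/(c + 6)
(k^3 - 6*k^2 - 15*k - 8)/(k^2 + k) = k - 7 - 8/k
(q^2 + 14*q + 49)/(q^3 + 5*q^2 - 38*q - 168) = (q + 7)/(q^2 - 2*q - 24)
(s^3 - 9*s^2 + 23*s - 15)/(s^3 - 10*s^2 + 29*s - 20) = (s - 3)/(s - 4)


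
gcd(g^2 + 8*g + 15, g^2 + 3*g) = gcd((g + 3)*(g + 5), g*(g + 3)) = g + 3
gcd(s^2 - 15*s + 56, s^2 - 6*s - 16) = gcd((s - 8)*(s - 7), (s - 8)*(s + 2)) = s - 8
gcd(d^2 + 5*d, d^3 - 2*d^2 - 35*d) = d^2 + 5*d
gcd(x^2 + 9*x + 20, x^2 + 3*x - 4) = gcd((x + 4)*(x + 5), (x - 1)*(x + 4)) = x + 4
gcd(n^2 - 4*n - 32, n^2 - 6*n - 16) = n - 8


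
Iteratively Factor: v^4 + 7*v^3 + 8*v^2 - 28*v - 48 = (v + 4)*(v^3 + 3*v^2 - 4*v - 12) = (v + 2)*(v + 4)*(v^2 + v - 6) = (v - 2)*(v + 2)*(v + 4)*(v + 3)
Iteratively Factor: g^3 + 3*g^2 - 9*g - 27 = (g - 3)*(g^2 + 6*g + 9) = (g - 3)*(g + 3)*(g + 3)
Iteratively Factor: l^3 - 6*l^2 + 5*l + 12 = (l - 4)*(l^2 - 2*l - 3) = (l - 4)*(l + 1)*(l - 3)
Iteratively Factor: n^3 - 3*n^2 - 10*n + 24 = (n + 3)*(n^2 - 6*n + 8) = (n - 4)*(n + 3)*(n - 2)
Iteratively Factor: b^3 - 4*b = (b)*(b^2 - 4) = b*(b - 2)*(b + 2)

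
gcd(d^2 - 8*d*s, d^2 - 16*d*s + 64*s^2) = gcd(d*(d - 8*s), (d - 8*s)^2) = -d + 8*s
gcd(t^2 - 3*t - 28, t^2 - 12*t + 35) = t - 7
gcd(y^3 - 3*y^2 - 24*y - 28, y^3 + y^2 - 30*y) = 1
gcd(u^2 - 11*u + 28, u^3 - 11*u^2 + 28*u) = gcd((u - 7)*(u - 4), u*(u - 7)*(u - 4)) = u^2 - 11*u + 28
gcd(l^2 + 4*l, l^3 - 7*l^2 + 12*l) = l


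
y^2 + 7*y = y*(y + 7)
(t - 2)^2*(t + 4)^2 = t^4 + 4*t^3 - 12*t^2 - 32*t + 64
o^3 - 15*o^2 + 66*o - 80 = (o - 8)*(o - 5)*(o - 2)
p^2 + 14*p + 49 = (p + 7)^2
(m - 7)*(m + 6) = m^2 - m - 42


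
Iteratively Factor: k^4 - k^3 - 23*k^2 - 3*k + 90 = (k + 3)*(k^3 - 4*k^2 - 11*k + 30) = (k - 5)*(k + 3)*(k^2 + k - 6) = (k - 5)*(k - 2)*(k + 3)*(k + 3)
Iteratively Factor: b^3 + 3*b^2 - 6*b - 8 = (b + 4)*(b^2 - b - 2) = (b + 1)*(b + 4)*(b - 2)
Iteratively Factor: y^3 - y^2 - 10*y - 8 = (y - 4)*(y^2 + 3*y + 2) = (y - 4)*(y + 2)*(y + 1)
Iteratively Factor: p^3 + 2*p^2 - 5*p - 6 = (p + 3)*(p^2 - p - 2) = (p - 2)*(p + 3)*(p + 1)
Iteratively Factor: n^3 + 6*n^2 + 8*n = (n)*(n^2 + 6*n + 8) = n*(n + 4)*(n + 2)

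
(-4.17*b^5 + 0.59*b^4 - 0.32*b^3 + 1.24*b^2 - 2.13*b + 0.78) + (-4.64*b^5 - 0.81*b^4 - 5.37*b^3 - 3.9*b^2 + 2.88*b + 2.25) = -8.81*b^5 - 0.22*b^4 - 5.69*b^3 - 2.66*b^2 + 0.75*b + 3.03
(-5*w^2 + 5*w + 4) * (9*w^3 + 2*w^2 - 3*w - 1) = -45*w^5 + 35*w^4 + 61*w^3 - 2*w^2 - 17*w - 4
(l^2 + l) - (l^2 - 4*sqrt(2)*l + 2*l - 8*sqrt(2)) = -l + 4*sqrt(2)*l + 8*sqrt(2)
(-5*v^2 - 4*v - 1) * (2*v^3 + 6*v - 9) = -10*v^5 - 8*v^4 - 32*v^3 + 21*v^2 + 30*v + 9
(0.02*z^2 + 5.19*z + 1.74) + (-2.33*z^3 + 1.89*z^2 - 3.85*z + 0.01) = -2.33*z^3 + 1.91*z^2 + 1.34*z + 1.75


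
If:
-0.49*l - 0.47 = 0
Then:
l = -0.96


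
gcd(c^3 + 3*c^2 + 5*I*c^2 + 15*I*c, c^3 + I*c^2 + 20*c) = c^2 + 5*I*c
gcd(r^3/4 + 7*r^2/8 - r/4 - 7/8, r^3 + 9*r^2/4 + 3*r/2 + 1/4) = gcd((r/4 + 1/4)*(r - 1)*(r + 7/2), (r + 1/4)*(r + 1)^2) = r + 1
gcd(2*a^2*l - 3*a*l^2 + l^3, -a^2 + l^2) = a - l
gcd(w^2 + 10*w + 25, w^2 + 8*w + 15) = w + 5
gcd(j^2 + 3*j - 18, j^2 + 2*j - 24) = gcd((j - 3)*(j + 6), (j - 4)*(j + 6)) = j + 6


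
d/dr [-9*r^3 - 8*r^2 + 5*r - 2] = -27*r^2 - 16*r + 5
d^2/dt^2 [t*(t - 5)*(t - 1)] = 6*t - 12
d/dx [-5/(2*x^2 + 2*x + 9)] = 10*(2*x + 1)/(2*x^2 + 2*x + 9)^2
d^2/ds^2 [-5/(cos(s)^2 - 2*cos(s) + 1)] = 10*(cos(s) + cos(2*s) - 2)/(cos(s) - 1)^4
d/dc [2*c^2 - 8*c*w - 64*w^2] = 4*c - 8*w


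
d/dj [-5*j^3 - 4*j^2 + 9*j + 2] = -15*j^2 - 8*j + 9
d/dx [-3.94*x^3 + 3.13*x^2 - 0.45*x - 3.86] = -11.82*x^2 + 6.26*x - 0.45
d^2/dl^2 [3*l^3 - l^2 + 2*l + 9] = 18*l - 2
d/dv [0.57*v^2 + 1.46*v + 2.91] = 1.14*v + 1.46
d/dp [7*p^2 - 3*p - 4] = 14*p - 3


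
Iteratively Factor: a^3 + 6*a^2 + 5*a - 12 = (a - 1)*(a^2 + 7*a + 12) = (a - 1)*(a + 4)*(a + 3)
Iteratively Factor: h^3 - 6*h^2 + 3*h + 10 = (h - 5)*(h^2 - h - 2) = (h - 5)*(h + 1)*(h - 2)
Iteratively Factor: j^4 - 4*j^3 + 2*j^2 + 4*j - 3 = (j - 1)*(j^3 - 3*j^2 - j + 3) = (j - 1)^2*(j^2 - 2*j - 3) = (j - 3)*(j - 1)^2*(j + 1)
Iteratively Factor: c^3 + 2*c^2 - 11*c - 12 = (c - 3)*(c^2 + 5*c + 4) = (c - 3)*(c + 1)*(c + 4)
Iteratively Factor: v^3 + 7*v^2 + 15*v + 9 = (v + 3)*(v^2 + 4*v + 3) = (v + 1)*(v + 3)*(v + 3)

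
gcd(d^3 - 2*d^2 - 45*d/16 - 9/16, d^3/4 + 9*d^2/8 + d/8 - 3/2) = 1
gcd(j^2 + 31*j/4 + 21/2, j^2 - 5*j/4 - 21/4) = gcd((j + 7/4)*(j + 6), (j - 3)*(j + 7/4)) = j + 7/4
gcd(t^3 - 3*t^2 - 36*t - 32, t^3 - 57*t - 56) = t^2 - 7*t - 8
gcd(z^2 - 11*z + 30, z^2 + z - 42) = z - 6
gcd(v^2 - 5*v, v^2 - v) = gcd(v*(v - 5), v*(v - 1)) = v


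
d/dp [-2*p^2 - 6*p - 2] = -4*p - 6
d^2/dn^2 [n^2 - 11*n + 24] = 2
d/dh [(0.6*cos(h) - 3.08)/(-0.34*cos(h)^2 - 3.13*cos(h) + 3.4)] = (-0.204*cos(h)^2 + 2.0944*cos(h) + 7.6004)*sin(h)/(0.1156*cos(h)^4 + 2.1284*cos(h)^3 + 7.4849*cos(h)^2 - 21.284*cos(h) + 11.56)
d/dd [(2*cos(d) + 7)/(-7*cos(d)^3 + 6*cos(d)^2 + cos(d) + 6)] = (-28*cos(d)^3 - 135*cos(d)^2 + 84*cos(d) - 5)*sin(d)/(-7*cos(d)^3 + 6*cos(d)^2 + cos(d) + 6)^2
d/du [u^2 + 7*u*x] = 2*u + 7*x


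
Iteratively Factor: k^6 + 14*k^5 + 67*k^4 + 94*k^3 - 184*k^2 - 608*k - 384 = (k + 4)*(k^5 + 10*k^4 + 27*k^3 - 14*k^2 - 128*k - 96) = (k + 1)*(k + 4)*(k^4 + 9*k^3 + 18*k^2 - 32*k - 96) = (k + 1)*(k + 3)*(k + 4)*(k^3 + 6*k^2 - 32) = (k + 1)*(k + 3)*(k + 4)^2*(k^2 + 2*k - 8) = (k - 2)*(k + 1)*(k + 3)*(k + 4)^2*(k + 4)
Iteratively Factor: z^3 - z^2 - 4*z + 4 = (z + 2)*(z^2 - 3*z + 2) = (z - 1)*(z + 2)*(z - 2)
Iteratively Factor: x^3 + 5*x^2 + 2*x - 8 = (x + 2)*(x^2 + 3*x - 4) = (x + 2)*(x + 4)*(x - 1)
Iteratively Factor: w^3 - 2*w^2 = (w)*(w^2 - 2*w) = w^2*(w - 2)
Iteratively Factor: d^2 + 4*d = (d + 4)*(d)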